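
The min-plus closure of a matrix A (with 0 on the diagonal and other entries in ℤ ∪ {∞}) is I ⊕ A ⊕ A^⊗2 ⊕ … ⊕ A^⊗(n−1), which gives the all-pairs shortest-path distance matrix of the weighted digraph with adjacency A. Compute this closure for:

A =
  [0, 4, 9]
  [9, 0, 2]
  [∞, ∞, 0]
Closure =
  [0, 4, 6]
  [9, 0, 2]
  [∞, ∞, 0]

This is the Floyd-Warshall all-pairs shortest-path computation. For each intermediate vertex k = 0, 1, …, 2, update dist[i][j] ← min(dist[i][j], dist[i][k] + dist[k][j]). The final matrix gives, for each (i, j), the minimum total weight of any directed path from i to j (possibly empty when i = j).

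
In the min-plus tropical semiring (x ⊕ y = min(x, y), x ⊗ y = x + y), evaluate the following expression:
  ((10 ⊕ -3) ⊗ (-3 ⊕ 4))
((10 ⊕ -3) ⊗ (-3 ⊕ 4)) = -6

Expand innermost to outermost. Recall ⊕ takes the minimum of its arguments and ⊗ takes their sum. Working out the expression ((10 ⊕ -3) ⊗ (-3 ⊕ 4)) gives -6.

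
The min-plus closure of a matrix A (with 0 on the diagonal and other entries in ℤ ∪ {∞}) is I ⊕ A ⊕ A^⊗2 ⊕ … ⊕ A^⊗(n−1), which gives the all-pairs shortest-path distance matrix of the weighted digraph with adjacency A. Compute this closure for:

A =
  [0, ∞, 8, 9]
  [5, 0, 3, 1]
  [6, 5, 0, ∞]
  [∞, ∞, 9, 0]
Closure =
  [0, 13, 8, 9]
  [5, 0, 3, 1]
  [6, 5, 0, 6]
  [15, 14, 9, 0]

This is the Floyd-Warshall all-pairs shortest-path computation. For each intermediate vertex k = 0, 1, …, 3, update dist[i][j] ← min(dist[i][j], dist[i][k] + dist[k][j]). The final matrix gives, for each (i, j), the minimum total weight of any directed path from i to j (possibly empty when i = j).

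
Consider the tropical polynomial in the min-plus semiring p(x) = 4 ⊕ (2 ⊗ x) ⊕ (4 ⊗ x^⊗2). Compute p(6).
p(6) = 4

A tropical monomial a ⊗ x^⊗i evaluates to a + i · x. Evaluating each term at x = 6:
  Term 0 contributes 4 + 0 · 6 = 4
  Term 1 contributes 2 + 1 · 6 = 8
  Term 2 contributes 4 + 2 · 6 = 16
p(6) = ⊕ of these = min[4, 8, 16] = 4.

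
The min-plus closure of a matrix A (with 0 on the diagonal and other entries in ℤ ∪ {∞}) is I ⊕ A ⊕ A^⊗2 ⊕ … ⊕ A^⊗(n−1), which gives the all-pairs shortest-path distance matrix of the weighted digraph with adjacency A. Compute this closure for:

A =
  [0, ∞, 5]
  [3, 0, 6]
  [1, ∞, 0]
Closure =
  [0, ∞, 5]
  [3, 0, 6]
  [1, ∞, 0]

This is the Floyd-Warshall all-pairs shortest-path computation. For each intermediate vertex k = 0, 1, …, 2, update dist[i][j] ← min(dist[i][j], dist[i][k] + dist[k][j]). The final matrix gives, for each (i, j), the minimum total weight of any directed path from i to j (possibly empty when i = j).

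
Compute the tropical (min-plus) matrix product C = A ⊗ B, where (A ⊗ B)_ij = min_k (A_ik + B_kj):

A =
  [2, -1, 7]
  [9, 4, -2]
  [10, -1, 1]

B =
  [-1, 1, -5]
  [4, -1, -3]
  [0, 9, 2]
A ⊗ B =
  [1, -2, -4]
  [-2, 3, 0]
  [1, -2, -4]

Apply the min-plus product entry-by-entry:
  C[0][0] = min over k of (A[0][0] + B[0][0] = 2 + -1 = 1, A[0][1] + B[1][0] = -1 + 4 = 3, A[0][2] + B[2][0] = 7 + 0 = 7) = 1 (attained at k = 0)
  C[0][1] = min over k of (A[0][0] + B[0][1] = 2 + 1 = 3, A[0][1] + B[1][1] = -1 + -1 = -2, A[0][2] + B[2][1] = 7 + 9 = 16) = -2 (attained at k = 1)
  C[0][2] = min over k of (A[0][0] + B[0][2] = 2 + -5 = -3, A[0][1] + B[1][2] = -1 + -3 = -4, A[0][2] + B[2][2] = 7 + 2 = 9) = -4 (attained at k = 1)
  C[1][0] = min over k of (A[1][0] + B[0][0] = 9 + -1 = 8, A[1][1] + B[1][0] = 4 + 4 = 8, A[1][2] + B[2][0] = -2 + 0 = -2) = -2 (attained at k = 2)
  C[1][1] = min over k of (A[1][0] + B[0][1] = 9 + 1 = 10, A[1][1] + B[1][1] = 4 + -1 = 3, A[1][2] + B[2][1] = -2 + 9 = 7) = 3 (attained at k = 1)
  C[1][2] = min over k of (A[1][0] + B[0][2] = 9 + -5 = 4, A[1][1] + B[1][2] = 4 + -3 = 1, A[1][2] + B[2][2] = -2 + 2 = 0) = 0 (attained at k = 2)
  C[2][0] = min over k of (A[2][0] + B[0][0] = 10 + -1 = 9, A[2][1] + B[1][0] = -1 + 4 = 3, A[2][2] + B[2][0] = 1 + 0 = 1) = 1 (attained at k = 2)
  C[2][1] = min over k of (A[2][0] + B[0][1] = 10 + 1 = 11, A[2][1] + B[1][1] = -1 + -1 = -2, A[2][2] + B[2][1] = 1 + 9 = 10) = -2 (attained at k = 1)
  C[2][2] = min over k of (A[2][0] + B[0][2] = 10 + -5 = 5, A[2][1] + B[1][2] = -1 + -3 = -4, A[2][2] + B[2][2] = 1 + 2 = 3) = -4 (attained at k = 1)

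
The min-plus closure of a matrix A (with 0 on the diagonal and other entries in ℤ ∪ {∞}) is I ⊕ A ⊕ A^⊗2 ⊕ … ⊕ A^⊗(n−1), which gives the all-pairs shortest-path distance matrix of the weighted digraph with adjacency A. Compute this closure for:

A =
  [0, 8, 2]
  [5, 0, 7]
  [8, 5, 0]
Closure =
  [0, 7, 2]
  [5, 0, 7]
  [8, 5, 0]

This is the Floyd-Warshall all-pairs shortest-path computation. For each intermediate vertex k = 0, 1, …, 2, update dist[i][j] ← min(dist[i][j], dist[i][k] + dist[k][j]). The final matrix gives, for each (i, j), the minimum total weight of any directed path from i to j (possibly empty when i = j).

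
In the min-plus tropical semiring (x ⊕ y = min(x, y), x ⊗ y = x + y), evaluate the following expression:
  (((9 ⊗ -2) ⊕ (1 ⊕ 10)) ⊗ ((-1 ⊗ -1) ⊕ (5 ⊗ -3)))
(((9 ⊗ -2) ⊕ (1 ⊕ 10)) ⊗ ((-1 ⊗ -1) ⊕ (5 ⊗ -3))) = -1

Expand innermost to outermost. Recall ⊕ takes the minimum of its arguments and ⊗ takes their sum. Working out the expression (((9 ⊗ -2) ⊕ (1 ⊕ 10)) ⊗ ((-1 ⊗ -1) ⊕ (5 ⊗ -3))) gives -1.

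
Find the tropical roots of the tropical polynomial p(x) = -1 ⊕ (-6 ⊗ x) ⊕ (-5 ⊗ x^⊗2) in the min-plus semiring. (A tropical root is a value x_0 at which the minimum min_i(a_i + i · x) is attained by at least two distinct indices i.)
Roots: {-1, 5}

Each tropical root is a break point of the lower envelope of the lines y = a_i + i · x (there are 3 lines, with slopes 0, 1, ..., 2). Only the lines that attain the minimum somewhere contribute to roots; other lines are dominated. Here the surviving (envelope) indices are i = 2, i = 1, i = 0.
Intersections between consecutive envelope lines give the roots: for adjacent envelope indices i < j the intersection is x = (a_i − a_j) / (j − i). Reading off the sorted break points: {-1, 5}.
Verification: at each break x_0, at least two indices attain the minimum of min_i(a_i + i · x_0).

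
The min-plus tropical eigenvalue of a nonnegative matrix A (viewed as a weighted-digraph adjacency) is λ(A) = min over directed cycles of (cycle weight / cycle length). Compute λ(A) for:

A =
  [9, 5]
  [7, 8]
λ(A) = 6

Enumerate directed cycles and compute their means (weight / length). Sample:
  cycle 0 → 0: weight = 9, length = 1, mean = 9/1 ≈ 9.000
  cycle 1 → 1: weight = 8, length = 1, mean = 8/1 ≈ 8.000
  cycle 0 → 1 → 0: weight = 12, length = 2, mean = 12/2 ≈ 6.000
  cycle 1 → 0 → 1: weight = 12, length = 2, mean = 12/2 ≈ 6.000
Minimum mean = 6.000, attained e.g. along the cycle 0 → 1 → 0 with weight 12 and length 2. So λ(A) = 12/2 = 6.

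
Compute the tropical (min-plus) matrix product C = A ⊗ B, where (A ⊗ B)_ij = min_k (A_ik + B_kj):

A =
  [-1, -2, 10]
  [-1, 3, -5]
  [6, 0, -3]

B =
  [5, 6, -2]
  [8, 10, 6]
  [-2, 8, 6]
A ⊗ B =
  [4, 5, -3]
  [-7, 3, -3]
  [-5, 5, 3]

Apply the min-plus product entry-by-entry:
  C[0][0] = min over k of (A[0][0] + B[0][0] = -1 + 5 = 4, A[0][1] + B[1][0] = -2 + 8 = 6, A[0][2] + B[2][0] = 10 + -2 = 8) = 4 (attained at k = 0)
  C[0][1] = min over k of (A[0][0] + B[0][1] = -1 + 6 = 5, A[0][1] + B[1][1] = -2 + 10 = 8, A[0][2] + B[2][1] = 10 + 8 = 18) = 5 (attained at k = 0)
  C[0][2] = min over k of (A[0][0] + B[0][2] = -1 + -2 = -3, A[0][1] + B[1][2] = -2 + 6 = 4, A[0][2] + B[2][2] = 10 + 6 = 16) = -3 (attained at k = 0)
  C[1][0] = min over k of (A[1][0] + B[0][0] = -1 + 5 = 4, A[1][1] + B[1][0] = 3 + 8 = 11, A[1][2] + B[2][0] = -5 + -2 = -7) = -7 (attained at k = 2)
  C[1][1] = min over k of (A[1][0] + B[0][1] = -1 + 6 = 5, A[1][1] + B[1][1] = 3 + 10 = 13, A[1][2] + B[2][1] = -5 + 8 = 3) = 3 (attained at k = 2)
  C[1][2] = min over k of (A[1][0] + B[0][2] = -1 + -2 = -3, A[1][1] + B[1][2] = 3 + 6 = 9, A[1][2] + B[2][2] = -5 + 6 = 1) = -3 (attained at k = 0)
  C[2][0] = min over k of (A[2][0] + B[0][0] = 6 + 5 = 11, A[2][1] + B[1][0] = 0 + 8 = 8, A[2][2] + B[2][0] = -3 + -2 = -5) = -5 (attained at k = 2)
  C[2][1] = min over k of (A[2][0] + B[0][1] = 6 + 6 = 12, A[2][1] + B[1][1] = 0 + 10 = 10, A[2][2] + B[2][1] = -3 + 8 = 5) = 5 (attained at k = 2)
  C[2][2] = min over k of (A[2][0] + B[0][2] = 6 + -2 = 4, A[2][1] + B[1][2] = 0 + 6 = 6, A[2][2] + B[2][2] = -3 + 6 = 3) = 3 (attained at k = 2)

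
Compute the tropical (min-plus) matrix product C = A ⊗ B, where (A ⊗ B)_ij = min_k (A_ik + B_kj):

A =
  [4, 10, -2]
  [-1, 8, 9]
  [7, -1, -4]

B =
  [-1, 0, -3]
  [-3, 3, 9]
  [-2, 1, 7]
A ⊗ B =
  [-4, -1, 1]
  [-2, -1, -4]
  [-6, -3, 3]

Apply the min-plus product entry-by-entry:
  C[0][0] = min over k of (A[0][0] + B[0][0] = 4 + -1 = 3, A[0][1] + B[1][0] = 10 + -3 = 7, A[0][2] + B[2][0] = -2 + -2 = -4) = -4 (attained at k = 2)
  C[0][1] = min over k of (A[0][0] + B[0][1] = 4 + 0 = 4, A[0][1] + B[1][1] = 10 + 3 = 13, A[0][2] + B[2][1] = -2 + 1 = -1) = -1 (attained at k = 2)
  C[0][2] = min over k of (A[0][0] + B[0][2] = 4 + -3 = 1, A[0][1] + B[1][2] = 10 + 9 = 19, A[0][2] + B[2][2] = -2 + 7 = 5) = 1 (attained at k = 0)
  C[1][0] = min over k of (A[1][0] + B[0][0] = -1 + -1 = -2, A[1][1] + B[1][0] = 8 + -3 = 5, A[1][2] + B[2][0] = 9 + -2 = 7) = -2 (attained at k = 0)
  C[1][1] = min over k of (A[1][0] + B[0][1] = -1 + 0 = -1, A[1][1] + B[1][1] = 8 + 3 = 11, A[1][2] + B[2][1] = 9 + 1 = 10) = -1 (attained at k = 0)
  C[1][2] = min over k of (A[1][0] + B[0][2] = -1 + -3 = -4, A[1][1] + B[1][2] = 8 + 9 = 17, A[1][2] + B[2][2] = 9 + 7 = 16) = -4 (attained at k = 0)
  C[2][0] = min over k of (A[2][0] + B[0][0] = 7 + -1 = 6, A[2][1] + B[1][0] = -1 + -3 = -4, A[2][2] + B[2][0] = -4 + -2 = -6) = -6 (attained at k = 2)
  C[2][1] = min over k of (A[2][0] + B[0][1] = 7 + 0 = 7, A[2][1] + B[1][1] = -1 + 3 = 2, A[2][2] + B[2][1] = -4 + 1 = -3) = -3 (attained at k = 2)
  C[2][2] = min over k of (A[2][0] + B[0][2] = 7 + -3 = 4, A[2][1] + B[1][2] = -1 + 9 = 8, A[2][2] + B[2][2] = -4 + 7 = 3) = 3 (attained at k = 2)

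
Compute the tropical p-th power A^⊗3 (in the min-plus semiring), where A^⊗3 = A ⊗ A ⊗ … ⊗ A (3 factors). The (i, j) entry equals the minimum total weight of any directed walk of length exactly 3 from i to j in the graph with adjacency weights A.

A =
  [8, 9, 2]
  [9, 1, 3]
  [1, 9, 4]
A^⊗3 =
  [7, 11, 5]
  [5, 3, 5]
  [4, 11, 7]

Each entry (A^⊗3)_ij equals the minimum over all length-3 walks i = v_0 → v_1 → … → v_3 = j of Σ_t A[v_t][v_{t+1}]. For example, for (i, j) = (0, 2) we minimise over 9 possible intermediate vertex sequences; the minimum is 5, attained along the walk 0 → 2 → 0 → 2.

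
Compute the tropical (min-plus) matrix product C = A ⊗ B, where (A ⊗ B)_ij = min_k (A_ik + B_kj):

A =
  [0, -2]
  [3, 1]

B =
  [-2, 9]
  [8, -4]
A ⊗ B =
  [-2, -6]
  [1, -3]

Apply the min-plus product entry-by-entry:
  C[0][0] = min over k of (A[0][0] + B[0][0] = 0 + -2 = -2, A[0][1] + B[1][0] = -2 + 8 = 6) = -2 (attained at k = 0)
  C[0][1] = min over k of (A[0][0] + B[0][1] = 0 + 9 = 9, A[0][1] + B[1][1] = -2 + -4 = -6) = -6 (attained at k = 1)
  C[1][0] = min over k of (A[1][0] + B[0][0] = 3 + -2 = 1, A[1][1] + B[1][0] = 1 + 8 = 9) = 1 (attained at k = 0)
  C[1][1] = min over k of (A[1][0] + B[0][1] = 3 + 9 = 12, A[1][1] + B[1][1] = 1 + -4 = -3) = -3 (attained at k = 1)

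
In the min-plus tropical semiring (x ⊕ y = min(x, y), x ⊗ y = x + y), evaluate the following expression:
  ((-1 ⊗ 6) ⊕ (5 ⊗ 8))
((-1 ⊗ 6) ⊕ (5 ⊗ 8)) = 5

Expand innermost to outermost. Recall ⊕ takes the minimum of its arguments and ⊗ takes their sum. Working out the expression ((-1 ⊗ 6) ⊕ (5 ⊗ 8)) gives 5.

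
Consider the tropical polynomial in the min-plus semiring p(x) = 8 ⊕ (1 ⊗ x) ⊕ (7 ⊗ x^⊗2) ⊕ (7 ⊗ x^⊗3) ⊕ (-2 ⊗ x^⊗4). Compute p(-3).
p(-3) = -14

A tropical monomial a ⊗ x^⊗i evaluates to a + i · x. Evaluating each term at x = -3:
  Term 0 contributes 8 + 0 · -3 = 8
  Term 1 contributes 1 + 1 · -3 = -2
  Term 2 contributes 7 + 2 · -3 = 1
  Term 3 contributes 7 + 3 · -3 = -2
  Term 4 contributes -2 + 4 · -3 = -14
p(-3) = ⊕ of these = min[8, -2, 1, -2, -14] = -14.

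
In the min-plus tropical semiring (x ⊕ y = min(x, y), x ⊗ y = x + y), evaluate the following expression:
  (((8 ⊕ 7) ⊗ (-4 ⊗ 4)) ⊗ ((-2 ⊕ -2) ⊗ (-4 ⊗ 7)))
(((8 ⊕ 7) ⊗ (-4 ⊗ 4)) ⊗ ((-2 ⊕ -2) ⊗ (-4 ⊗ 7))) = 8

Expand innermost to outermost. Recall ⊕ takes the minimum of its arguments and ⊗ takes their sum. Working out the expression (((8 ⊕ 7) ⊗ (-4 ⊗ 4)) ⊗ ((-2 ⊕ -2) ⊗ (-4 ⊗ 7))) gives 8.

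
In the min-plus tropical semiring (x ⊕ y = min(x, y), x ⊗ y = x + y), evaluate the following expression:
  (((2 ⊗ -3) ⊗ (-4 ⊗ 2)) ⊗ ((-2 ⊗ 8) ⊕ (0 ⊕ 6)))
(((2 ⊗ -3) ⊗ (-4 ⊗ 2)) ⊗ ((-2 ⊗ 8) ⊕ (0 ⊕ 6))) = -3

Expand innermost to outermost. Recall ⊕ takes the minimum of its arguments and ⊗ takes their sum. Working out the expression (((2 ⊗ -3) ⊗ (-4 ⊗ 2)) ⊗ ((-2 ⊗ 8) ⊕ (0 ⊕ 6))) gives -3.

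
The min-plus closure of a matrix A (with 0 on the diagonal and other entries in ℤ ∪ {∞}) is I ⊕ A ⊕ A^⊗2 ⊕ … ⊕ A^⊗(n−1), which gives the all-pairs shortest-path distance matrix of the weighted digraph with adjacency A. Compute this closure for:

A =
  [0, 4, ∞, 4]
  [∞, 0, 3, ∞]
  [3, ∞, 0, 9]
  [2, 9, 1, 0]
Closure =
  [0, 4, 5, 4]
  [6, 0, 3, 10]
  [3, 7, 0, 7]
  [2, 6, 1, 0]

This is the Floyd-Warshall all-pairs shortest-path computation. For each intermediate vertex k = 0, 1, …, 3, update dist[i][j] ← min(dist[i][j], dist[i][k] + dist[k][j]). The final matrix gives, for each (i, j), the minimum total weight of any directed path from i to j (possibly empty when i = j).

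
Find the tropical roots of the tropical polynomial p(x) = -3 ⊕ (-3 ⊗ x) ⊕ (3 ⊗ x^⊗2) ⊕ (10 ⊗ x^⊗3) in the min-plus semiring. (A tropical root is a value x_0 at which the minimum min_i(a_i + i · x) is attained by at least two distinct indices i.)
Roots: {-7, -6, 0}

Each tropical root is a break point of the lower envelope of the lines y = a_i + i · x (there are 4 lines, with slopes 0, 1, ..., 3). Only the lines that attain the minimum somewhere contribute to roots; other lines are dominated. Here the surviving (envelope) indices are i = 3, i = 2, i = 1, i = 0.
Intersections between consecutive envelope lines give the roots: for adjacent envelope indices i < j the intersection is x = (a_i − a_j) / (j − i). Reading off the sorted break points: {-7, -6, 0}.
Verification: at each break x_0, at least two indices attain the minimum of min_i(a_i + i · x_0).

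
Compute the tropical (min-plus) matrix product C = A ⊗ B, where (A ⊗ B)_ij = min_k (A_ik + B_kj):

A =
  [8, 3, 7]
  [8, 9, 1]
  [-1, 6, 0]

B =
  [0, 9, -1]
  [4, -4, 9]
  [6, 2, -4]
A ⊗ B =
  [7, -1, 3]
  [7, 3, -3]
  [-1, 2, -4]

Apply the min-plus product entry-by-entry:
  C[0][0] = min over k of (A[0][0] + B[0][0] = 8 + 0 = 8, A[0][1] + B[1][0] = 3 + 4 = 7, A[0][2] + B[2][0] = 7 + 6 = 13) = 7 (attained at k = 1)
  C[0][1] = min over k of (A[0][0] + B[0][1] = 8 + 9 = 17, A[0][1] + B[1][1] = 3 + -4 = -1, A[0][2] + B[2][1] = 7 + 2 = 9) = -1 (attained at k = 1)
  C[0][2] = min over k of (A[0][0] + B[0][2] = 8 + -1 = 7, A[0][1] + B[1][2] = 3 + 9 = 12, A[0][2] + B[2][2] = 7 + -4 = 3) = 3 (attained at k = 2)
  C[1][0] = min over k of (A[1][0] + B[0][0] = 8 + 0 = 8, A[1][1] + B[1][0] = 9 + 4 = 13, A[1][2] + B[2][0] = 1 + 6 = 7) = 7 (attained at k = 2)
  C[1][1] = min over k of (A[1][0] + B[0][1] = 8 + 9 = 17, A[1][1] + B[1][1] = 9 + -4 = 5, A[1][2] + B[2][1] = 1 + 2 = 3) = 3 (attained at k = 2)
  C[1][2] = min over k of (A[1][0] + B[0][2] = 8 + -1 = 7, A[1][1] + B[1][2] = 9 + 9 = 18, A[1][2] + B[2][2] = 1 + -4 = -3) = -3 (attained at k = 2)
  C[2][0] = min over k of (A[2][0] + B[0][0] = -1 + 0 = -1, A[2][1] + B[1][0] = 6 + 4 = 10, A[2][2] + B[2][0] = 0 + 6 = 6) = -1 (attained at k = 0)
  C[2][1] = min over k of (A[2][0] + B[0][1] = -1 + 9 = 8, A[2][1] + B[1][1] = 6 + -4 = 2, A[2][2] + B[2][1] = 0 + 2 = 2) = 2 (attained at k = 1)
  C[2][2] = min over k of (A[2][0] + B[0][2] = -1 + -1 = -2, A[2][1] + B[1][2] = 6 + 9 = 15, A[2][2] + B[2][2] = 0 + -4 = -4) = -4 (attained at k = 2)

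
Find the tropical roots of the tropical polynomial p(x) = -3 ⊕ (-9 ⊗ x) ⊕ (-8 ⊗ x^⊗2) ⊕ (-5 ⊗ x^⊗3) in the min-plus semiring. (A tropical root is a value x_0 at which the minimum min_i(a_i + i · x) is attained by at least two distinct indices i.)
Roots: {-3, -1, 6}

Each tropical root is a break point of the lower envelope of the lines y = a_i + i · x (there are 4 lines, with slopes 0, 1, ..., 3). Only the lines that attain the minimum somewhere contribute to roots; other lines are dominated. Here the surviving (envelope) indices are i = 3, i = 2, i = 1, i = 0.
Intersections between consecutive envelope lines give the roots: for adjacent envelope indices i < j the intersection is x = (a_i − a_j) / (j − i). Reading off the sorted break points: {-3, -1, 6}.
Verification: at each break x_0, at least two indices attain the minimum of min_i(a_i + i · x_0).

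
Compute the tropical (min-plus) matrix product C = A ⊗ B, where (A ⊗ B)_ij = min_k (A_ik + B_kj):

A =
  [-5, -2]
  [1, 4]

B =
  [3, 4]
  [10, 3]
A ⊗ B =
  [-2, -1]
  [4, 5]

Apply the min-plus product entry-by-entry:
  C[0][0] = min over k of (A[0][0] + B[0][0] = -5 + 3 = -2, A[0][1] + B[1][0] = -2 + 10 = 8) = -2 (attained at k = 0)
  C[0][1] = min over k of (A[0][0] + B[0][1] = -5 + 4 = -1, A[0][1] + B[1][1] = -2 + 3 = 1) = -1 (attained at k = 0)
  C[1][0] = min over k of (A[1][0] + B[0][0] = 1 + 3 = 4, A[1][1] + B[1][0] = 4 + 10 = 14) = 4 (attained at k = 0)
  C[1][1] = min over k of (A[1][0] + B[0][1] = 1 + 4 = 5, A[1][1] + B[1][1] = 4 + 3 = 7) = 5 (attained at k = 0)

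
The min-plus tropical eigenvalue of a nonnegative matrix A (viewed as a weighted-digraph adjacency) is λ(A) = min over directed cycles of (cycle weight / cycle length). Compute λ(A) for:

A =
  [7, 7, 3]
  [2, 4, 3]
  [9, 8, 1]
λ(A) = 1

Enumerate directed cycles and compute their means (weight / length). Sample:
  cycle 0 → 0: weight = 7, length = 1, mean = 7/1 ≈ 7.000
  cycle 1 → 1: weight = 4, length = 1, mean = 4/1 ≈ 4.000
  cycle 2 → 2: weight = 1, length = 1, mean = 1/1 ≈ 1.000
  cycle 0 → 1 → 0: weight = 9, length = 2, mean = 9/2 ≈ 4.500
  cycle 0 → 2 → 0: weight = 12, length = 2, mean = 12/2 ≈ 6.000
  cycle 1 → 0 → 1: weight = 9, length = 2, mean = 9/2 ≈ 4.500
Minimum mean = 1.000, attained e.g. along the cycle 2 → 2 with weight 1 and length 1. So λ(A) = 1/1 = 1.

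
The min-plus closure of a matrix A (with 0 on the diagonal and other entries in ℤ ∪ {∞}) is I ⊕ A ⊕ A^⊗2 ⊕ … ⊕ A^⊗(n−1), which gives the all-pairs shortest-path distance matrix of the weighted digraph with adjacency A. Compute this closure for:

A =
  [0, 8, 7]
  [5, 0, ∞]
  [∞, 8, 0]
Closure =
  [0, 8, 7]
  [5, 0, 12]
  [13, 8, 0]

This is the Floyd-Warshall all-pairs shortest-path computation. For each intermediate vertex k = 0, 1, …, 2, update dist[i][j] ← min(dist[i][j], dist[i][k] + dist[k][j]). The final matrix gives, for each (i, j), the minimum total weight of any directed path from i to j (possibly empty when i = j).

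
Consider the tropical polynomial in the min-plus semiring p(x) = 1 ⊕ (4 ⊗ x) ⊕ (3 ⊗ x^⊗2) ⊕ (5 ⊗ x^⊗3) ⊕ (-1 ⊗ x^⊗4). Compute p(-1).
p(-1) = -5

A tropical monomial a ⊗ x^⊗i evaluates to a + i · x. Evaluating each term at x = -1:
  Term 0 contributes 1 + 0 · -1 = 1
  Term 1 contributes 4 + 1 · -1 = 3
  Term 2 contributes 3 + 2 · -1 = 1
  Term 3 contributes 5 + 3 · -1 = 2
  Term 4 contributes -1 + 4 · -1 = -5
p(-1) = ⊕ of these = min[1, 3, 1, 2, -5] = -5.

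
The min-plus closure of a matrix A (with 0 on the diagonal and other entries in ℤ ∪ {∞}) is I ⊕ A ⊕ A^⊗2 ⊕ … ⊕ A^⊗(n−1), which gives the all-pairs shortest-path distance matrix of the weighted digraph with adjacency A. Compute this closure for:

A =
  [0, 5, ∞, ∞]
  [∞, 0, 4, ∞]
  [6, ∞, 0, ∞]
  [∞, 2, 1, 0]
Closure =
  [0, 5, 9, ∞]
  [10, 0, 4, ∞]
  [6, 11, 0, ∞]
  [7, 2, 1, 0]

This is the Floyd-Warshall all-pairs shortest-path computation. For each intermediate vertex k = 0, 1, …, 3, update dist[i][j] ← min(dist[i][j], dist[i][k] + dist[k][j]). The final matrix gives, for each (i, j), the minimum total weight of any directed path from i to j (possibly empty when i = j).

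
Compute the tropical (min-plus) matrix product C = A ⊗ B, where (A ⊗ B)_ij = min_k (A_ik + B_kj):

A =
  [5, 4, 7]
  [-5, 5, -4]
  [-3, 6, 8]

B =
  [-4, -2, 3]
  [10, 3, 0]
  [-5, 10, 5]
A ⊗ B =
  [1, 3, 4]
  [-9, -7, -2]
  [-7, -5, 0]

Apply the min-plus product entry-by-entry:
  C[0][0] = min over k of (A[0][0] + B[0][0] = 5 + -4 = 1, A[0][1] + B[1][0] = 4 + 10 = 14, A[0][2] + B[2][0] = 7 + -5 = 2) = 1 (attained at k = 0)
  C[0][1] = min over k of (A[0][0] + B[0][1] = 5 + -2 = 3, A[0][1] + B[1][1] = 4 + 3 = 7, A[0][2] + B[2][1] = 7 + 10 = 17) = 3 (attained at k = 0)
  C[0][2] = min over k of (A[0][0] + B[0][2] = 5 + 3 = 8, A[0][1] + B[1][2] = 4 + 0 = 4, A[0][2] + B[2][2] = 7 + 5 = 12) = 4 (attained at k = 1)
  C[1][0] = min over k of (A[1][0] + B[0][0] = -5 + -4 = -9, A[1][1] + B[1][0] = 5 + 10 = 15, A[1][2] + B[2][0] = -4 + -5 = -9) = -9 (attained at k = 0)
  C[1][1] = min over k of (A[1][0] + B[0][1] = -5 + -2 = -7, A[1][1] + B[1][1] = 5 + 3 = 8, A[1][2] + B[2][1] = -4 + 10 = 6) = -7 (attained at k = 0)
  C[1][2] = min over k of (A[1][0] + B[0][2] = -5 + 3 = -2, A[1][1] + B[1][2] = 5 + 0 = 5, A[1][2] + B[2][2] = -4 + 5 = 1) = -2 (attained at k = 0)
  C[2][0] = min over k of (A[2][0] + B[0][0] = -3 + -4 = -7, A[2][1] + B[1][0] = 6 + 10 = 16, A[2][2] + B[2][0] = 8 + -5 = 3) = -7 (attained at k = 0)
  C[2][1] = min over k of (A[2][0] + B[0][1] = -3 + -2 = -5, A[2][1] + B[1][1] = 6 + 3 = 9, A[2][2] + B[2][1] = 8 + 10 = 18) = -5 (attained at k = 0)
  C[2][2] = min over k of (A[2][0] + B[0][2] = -3 + 3 = 0, A[2][1] + B[1][2] = 6 + 0 = 6, A[2][2] + B[2][2] = 8 + 5 = 13) = 0 (attained at k = 0)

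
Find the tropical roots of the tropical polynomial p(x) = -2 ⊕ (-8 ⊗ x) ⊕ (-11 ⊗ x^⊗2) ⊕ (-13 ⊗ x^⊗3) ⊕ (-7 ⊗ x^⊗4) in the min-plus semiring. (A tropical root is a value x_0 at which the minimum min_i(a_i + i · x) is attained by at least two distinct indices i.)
Roots: {-6, 2, 3, 6}

Each tropical root is a break point of the lower envelope of the lines y = a_i + i · x (there are 5 lines, with slopes 0, 1, ..., 4). Only the lines that attain the minimum somewhere contribute to roots; other lines are dominated. Here the surviving (envelope) indices are i = 4, i = 3, i = 2, i = 1, i = 0.
Intersections between consecutive envelope lines give the roots: for adjacent envelope indices i < j the intersection is x = (a_i − a_j) / (j − i). Reading off the sorted break points: {-6, 2, 3, 6}.
Verification: at each break x_0, at least two indices attain the minimum of min_i(a_i + i · x_0).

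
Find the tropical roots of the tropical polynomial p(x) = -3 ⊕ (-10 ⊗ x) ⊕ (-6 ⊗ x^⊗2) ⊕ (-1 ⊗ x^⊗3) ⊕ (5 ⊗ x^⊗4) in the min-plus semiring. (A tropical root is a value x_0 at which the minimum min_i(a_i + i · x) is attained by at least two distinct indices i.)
Roots: {-6, -5, -4, 7}

Each tropical root is a break point of the lower envelope of the lines y = a_i + i · x (there are 5 lines, with slopes 0, 1, ..., 4). Only the lines that attain the minimum somewhere contribute to roots; other lines are dominated. Here the surviving (envelope) indices are i = 4, i = 3, i = 2, i = 1, i = 0.
Intersections between consecutive envelope lines give the roots: for adjacent envelope indices i < j the intersection is x = (a_i − a_j) / (j − i). Reading off the sorted break points: {-6, -5, -4, 7}.
Verification: at each break x_0, at least two indices attain the minimum of min_i(a_i + i · x_0).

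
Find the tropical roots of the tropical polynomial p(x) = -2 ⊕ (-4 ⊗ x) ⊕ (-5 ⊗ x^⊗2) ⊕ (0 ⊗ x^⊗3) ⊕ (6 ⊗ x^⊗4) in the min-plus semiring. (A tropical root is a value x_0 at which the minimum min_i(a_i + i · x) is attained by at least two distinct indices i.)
Roots: {-6, -5, 1, 2}

Each tropical root is a break point of the lower envelope of the lines y = a_i + i · x (there are 5 lines, with slopes 0, 1, ..., 4). Only the lines that attain the minimum somewhere contribute to roots; other lines are dominated. Here the surviving (envelope) indices are i = 4, i = 3, i = 2, i = 1, i = 0.
Intersections between consecutive envelope lines give the roots: for adjacent envelope indices i < j the intersection is x = (a_i − a_j) / (j − i). Reading off the sorted break points: {-6, -5, 1, 2}.
Verification: at each break x_0, at least two indices attain the minimum of min_i(a_i + i · x_0).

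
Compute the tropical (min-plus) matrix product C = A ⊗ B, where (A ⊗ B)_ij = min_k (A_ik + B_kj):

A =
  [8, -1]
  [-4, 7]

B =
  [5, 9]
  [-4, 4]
A ⊗ B =
  [-5, 3]
  [1, 5]

Apply the min-plus product entry-by-entry:
  C[0][0] = min over k of (A[0][0] + B[0][0] = 8 + 5 = 13, A[0][1] + B[1][0] = -1 + -4 = -5) = -5 (attained at k = 1)
  C[0][1] = min over k of (A[0][0] + B[0][1] = 8 + 9 = 17, A[0][1] + B[1][1] = -1 + 4 = 3) = 3 (attained at k = 1)
  C[1][0] = min over k of (A[1][0] + B[0][0] = -4 + 5 = 1, A[1][1] + B[1][0] = 7 + -4 = 3) = 1 (attained at k = 0)
  C[1][1] = min over k of (A[1][0] + B[0][1] = -4 + 9 = 5, A[1][1] + B[1][1] = 7 + 4 = 11) = 5 (attained at k = 0)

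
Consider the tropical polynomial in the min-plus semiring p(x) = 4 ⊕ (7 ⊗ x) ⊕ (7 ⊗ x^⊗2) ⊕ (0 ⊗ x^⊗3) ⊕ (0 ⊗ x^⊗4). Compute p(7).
p(7) = 4

A tropical monomial a ⊗ x^⊗i evaluates to a + i · x. Evaluating each term at x = 7:
  Term 0 contributes 4 + 0 · 7 = 4
  Term 1 contributes 7 + 1 · 7 = 14
  Term 2 contributes 7 + 2 · 7 = 21
  Term 3 contributes 0 + 3 · 7 = 21
  Term 4 contributes 0 + 4 · 7 = 28
p(7) = ⊕ of these = min[4, 14, 21, 21, 28] = 4.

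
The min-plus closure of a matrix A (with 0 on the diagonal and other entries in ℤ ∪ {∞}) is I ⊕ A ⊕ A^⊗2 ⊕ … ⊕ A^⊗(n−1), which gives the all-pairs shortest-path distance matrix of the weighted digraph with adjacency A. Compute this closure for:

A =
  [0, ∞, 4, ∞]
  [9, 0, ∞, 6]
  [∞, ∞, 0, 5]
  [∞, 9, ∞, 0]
Closure =
  [0, 18, 4, 9]
  [9, 0, 13, 6]
  [23, 14, 0, 5]
  [18, 9, 22, 0]

This is the Floyd-Warshall all-pairs shortest-path computation. For each intermediate vertex k = 0, 1, …, 3, update dist[i][j] ← min(dist[i][j], dist[i][k] + dist[k][j]). The final matrix gives, for each (i, j), the minimum total weight of any directed path from i to j (possibly empty when i = j).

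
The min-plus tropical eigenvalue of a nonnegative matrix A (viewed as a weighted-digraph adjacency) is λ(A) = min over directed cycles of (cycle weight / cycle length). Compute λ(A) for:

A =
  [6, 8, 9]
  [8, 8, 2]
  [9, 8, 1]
λ(A) = 1

Enumerate directed cycles and compute their means (weight / length). Sample:
  cycle 0 → 0: weight = 6, length = 1, mean = 6/1 ≈ 6.000
  cycle 1 → 1: weight = 8, length = 1, mean = 8/1 ≈ 8.000
  cycle 2 → 2: weight = 1, length = 1, mean = 1/1 ≈ 1.000
  cycle 0 → 1 → 0: weight = 16, length = 2, mean = 16/2 ≈ 8.000
  cycle 0 → 2 → 0: weight = 18, length = 2, mean = 18/2 ≈ 9.000
  cycle 1 → 0 → 1: weight = 16, length = 2, mean = 16/2 ≈ 8.000
Minimum mean = 1.000, attained e.g. along the cycle 2 → 2 with weight 1 and length 1. So λ(A) = 1/1 = 1.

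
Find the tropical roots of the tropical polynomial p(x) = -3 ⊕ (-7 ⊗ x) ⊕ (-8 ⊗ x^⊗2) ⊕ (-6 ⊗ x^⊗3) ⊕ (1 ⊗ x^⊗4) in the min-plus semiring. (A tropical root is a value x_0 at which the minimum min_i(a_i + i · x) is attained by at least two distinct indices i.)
Roots: {-7, -2, 1, 4}

Each tropical root is a break point of the lower envelope of the lines y = a_i + i · x (there are 5 lines, with slopes 0, 1, ..., 4). Only the lines that attain the minimum somewhere contribute to roots; other lines are dominated. Here the surviving (envelope) indices are i = 4, i = 3, i = 2, i = 1, i = 0.
Intersections between consecutive envelope lines give the roots: for adjacent envelope indices i < j the intersection is x = (a_i − a_j) / (j − i). Reading off the sorted break points: {-7, -2, 1, 4}.
Verification: at each break x_0, at least two indices attain the minimum of min_i(a_i + i · x_0).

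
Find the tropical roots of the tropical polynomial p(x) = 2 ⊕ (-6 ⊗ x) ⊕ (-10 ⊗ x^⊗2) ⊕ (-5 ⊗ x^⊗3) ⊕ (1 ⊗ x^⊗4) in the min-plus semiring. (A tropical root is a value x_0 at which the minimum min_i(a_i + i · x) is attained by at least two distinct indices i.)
Roots: {-6, -5, 4, 8}

Each tropical root is a break point of the lower envelope of the lines y = a_i + i · x (there are 5 lines, with slopes 0, 1, ..., 4). Only the lines that attain the minimum somewhere contribute to roots; other lines are dominated. Here the surviving (envelope) indices are i = 4, i = 3, i = 2, i = 1, i = 0.
Intersections between consecutive envelope lines give the roots: for adjacent envelope indices i < j the intersection is x = (a_i − a_j) / (j − i). Reading off the sorted break points: {-6, -5, 4, 8}.
Verification: at each break x_0, at least two indices attain the minimum of min_i(a_i + i · x_0).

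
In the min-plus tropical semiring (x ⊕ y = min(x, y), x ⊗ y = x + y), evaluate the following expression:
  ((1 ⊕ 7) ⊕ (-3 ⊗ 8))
((1 ⊕ 7) ⊕ (-3 ⊗ 8)) = 1

Expand innermost to outermost. Recall ⊕ takes the minimum of its arguments and ⊗ takes their sum. Working out the expression ((1 ⊕ 7) ⊕ (-3 ⊗ 8)) gives 1.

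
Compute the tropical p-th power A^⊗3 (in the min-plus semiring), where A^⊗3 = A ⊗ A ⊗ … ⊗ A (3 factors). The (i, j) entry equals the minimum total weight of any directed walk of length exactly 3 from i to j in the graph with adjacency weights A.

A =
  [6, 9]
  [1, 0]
A^⊗3 =
  [10, 9]
  [1, 0]

Each entry (A^⊗3)_ij equals the minimum over all length-3 walks i = v_0 → v_1 → … → v_3 = j of Σ_t A[v_t][v_{t+1}]. For example, for (i, j) = (0, 1) we minimise over 4 possible intermediate vertex sequences; the minimum is 9, attained along the walk 0 → 1 → 1 → 1.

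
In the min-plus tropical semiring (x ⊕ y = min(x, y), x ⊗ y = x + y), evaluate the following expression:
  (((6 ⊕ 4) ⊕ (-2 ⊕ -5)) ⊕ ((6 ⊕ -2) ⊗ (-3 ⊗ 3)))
(((6 ⊕ 4) ⊕ (-2 ⊕ -5)) ⊕ ((6 ⊕ -2) ⊗ (-3 ⊗ 3))) = -5

Expand innermost to outermost. Recall ⊕ takes the minimum of its arguments and ⊗ takes their sum. Working out the expression (((6 ⊕ 4) ⊕ (-2 ⊕ -5)) ⊕ ((6 ⊕ -2) ⊗ (-3 ⊗ 3))) gives -5.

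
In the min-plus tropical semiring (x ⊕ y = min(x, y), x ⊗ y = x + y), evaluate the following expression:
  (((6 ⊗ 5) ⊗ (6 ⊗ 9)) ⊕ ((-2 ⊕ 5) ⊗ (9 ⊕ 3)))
(((6 ⊗ 5) ⊗ (6 ⊗ 9)) ⊕ ((-2 ⊕ 5) ⊗ (9 ⊕ 3))) = 1

Expand innermost to outermost. Recall ⊕ takes the minimum of its arguments and ⊗ takes their sum. Working out the expression (((6 ⊗ 5) ⊗ (6 ⊗ 9)) ⊕ ((-2 ⊕ 5) ⊗ (9 ⊕ 3))) gives 1.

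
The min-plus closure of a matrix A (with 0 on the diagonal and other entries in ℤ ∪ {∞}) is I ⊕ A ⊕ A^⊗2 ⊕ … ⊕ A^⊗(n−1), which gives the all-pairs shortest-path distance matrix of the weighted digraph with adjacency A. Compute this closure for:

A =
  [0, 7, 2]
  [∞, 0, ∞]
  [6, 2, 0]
Closure =
  [0, 4, 2]
  [∞, 0, ∞]
  [6, 2, 0]

This is the Floyd-Warshall all-pairs shortest-path computation. For each intermediate vertex k = 0, 1, …, 2, update dist[i][j] ← min(dist[i][j], dist[i][k] + dist[k][j]). The final matrix gives, for each (i, j), the minimum total weight of any directed path from i to j (possibly empty when i = j).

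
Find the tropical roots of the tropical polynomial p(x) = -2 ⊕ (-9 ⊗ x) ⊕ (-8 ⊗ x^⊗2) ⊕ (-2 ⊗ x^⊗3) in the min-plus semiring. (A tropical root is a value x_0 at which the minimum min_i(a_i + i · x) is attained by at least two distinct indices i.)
Roots: {-6, -1, 7}

Each tropical root is a break point of the lower envelope of the lines y = a_i + i · x (there are 4 lines, with slopes 0, 1, ..., 3). Only the lines that attain the minimum somewhere contribute to roots; other lines are dominated. Here the surviving (envelope) indices are i = 3, i = 2, i = 1, i = 0.
Intersections between consecutive envelope lines give the roots: for adjacent envelope indices i < j the intersection is x = (a_i − a_j) / (j − i). Reading off the sorted break points: {-6, -1, 7}.
Verification: at each break x_0, at least two indices attain the minimum of min_i(a_i + i · x_0).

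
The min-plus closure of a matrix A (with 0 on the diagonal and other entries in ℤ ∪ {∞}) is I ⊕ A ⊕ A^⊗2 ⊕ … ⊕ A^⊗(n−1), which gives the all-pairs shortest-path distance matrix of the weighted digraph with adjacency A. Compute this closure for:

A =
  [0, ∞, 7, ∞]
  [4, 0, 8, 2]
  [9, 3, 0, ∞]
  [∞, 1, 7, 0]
Closure =
  [0, 10, 7, 12]
  [4, 0, 8, 2]
  [7, 3, 0, 5]
  [5, 1, 7, 0]

This is the Floyd-Warshall all-pairs shortest-path computation. For each intermediate vertex k = 0, 1, …, 3, update dist[i][j] ← min(dist[i][j], dist[i][k] + dist[k][j]). The final matrix gives, for each (i, j), the minimum total weight of any directed path from i to j (possibly empty when i = j).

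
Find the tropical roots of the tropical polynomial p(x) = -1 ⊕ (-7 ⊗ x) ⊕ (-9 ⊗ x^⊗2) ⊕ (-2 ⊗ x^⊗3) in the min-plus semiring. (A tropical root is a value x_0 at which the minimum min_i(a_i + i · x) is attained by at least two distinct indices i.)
Roots: {-7, 2, 6}

Each tropical root is a break point of the lower envelope of the lines y = a_i + i · x (there are 4 lines, with slopes 0, 1, ..., 3). Only the lines that attain the minimum somewhere contribute to roots; other lines are dominated. Here the surviving (envelope) indices are i = 3, i = 2, i = 1, i = 0.
Intersections between consecutive envelope lines give the roots: for adjacent envelope indices i < j the intersection is x = (a_i − a_j) / (j − i). Reading off the sorted break points: {-7, 2, 6}.
Verification: at each break x_0, at least two indices attain the minimum of min_i(a_i + i · x_0).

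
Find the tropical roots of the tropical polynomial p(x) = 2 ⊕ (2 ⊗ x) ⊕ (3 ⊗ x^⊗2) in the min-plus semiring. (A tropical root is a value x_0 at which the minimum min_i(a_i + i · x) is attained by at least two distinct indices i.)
Roots: {-1, 0}

Each tropical root is a break point of the lower envelope of the lines y = a_i + i · x (there are 3 lines, with slopes 0, 1, ..., 2). Only the lines that attain the minimum somewhere contribute to roots; other lines are dominated. Here the surviving (envelope) indices are i = 2, i = 1, i = 0.
Intersections between consecutive envelope lines give the roots: for adjacent envelope indices i < j the intersection is x = (a_i − a_j) / (j − i). Reading off the sorted break points: {-1, 0}.
Verification: at each break x_0, at least two indices attain the minimum of min_i(a_i + i · x_0).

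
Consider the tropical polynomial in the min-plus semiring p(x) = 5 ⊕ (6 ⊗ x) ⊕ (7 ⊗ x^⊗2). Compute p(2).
p(2) = 5

A tropical monomial a ⊗ x^⊗i evaluates to a + i · x. Evaluating each term at x = 2:
  Term 0 contributes 5 + 0 · 2 = 5
  Term 1 contributes 6 + 1 · 2 = 8
  Term 2 contributes 7 + 2 · 2 = 11
p(2) = ⊕ of these = min[5, 8, 11] = 5.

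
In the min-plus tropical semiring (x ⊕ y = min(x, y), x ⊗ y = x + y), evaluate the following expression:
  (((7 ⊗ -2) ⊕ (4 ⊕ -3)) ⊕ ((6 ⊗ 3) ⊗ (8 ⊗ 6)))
(((7 ⊗ -2) ⊕ (4 ⊕ -3)) ⊕ ((6 ⊗ 3) ⊗ (8 ⊗ 6))) = -3

Expand innermost to outermost. Recall ⊕ takes the minimum of its arguments and ⊗ takes their sum. Working out the expression (((7 ⊗ -2) ⊕ (4 ⊕ -3)) ⊕ ((6 ⊗ 3) ⊗ (8 ⊗ 6))) gives -3.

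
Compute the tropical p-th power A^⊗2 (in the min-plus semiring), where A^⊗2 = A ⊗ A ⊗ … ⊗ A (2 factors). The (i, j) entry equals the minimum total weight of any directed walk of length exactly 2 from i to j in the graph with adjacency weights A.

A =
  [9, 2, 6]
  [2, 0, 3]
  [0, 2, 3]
A^⊗2 =
  [4, 2, 5]
  [2, 0, 3]
  [3, 2, 5]

Each entry (A^⊗2)_ij equals the minimum over all length-2 walks i = v_0 → v_1 → … → v_2 = j of Σ_t A[v_t][v_{t+1}]. For example, for (i, j) = (0, 2) we minimise over 3 possible intermediate vertex sequences; the minimum is 5, attained along the walk 0 → 1 → 2.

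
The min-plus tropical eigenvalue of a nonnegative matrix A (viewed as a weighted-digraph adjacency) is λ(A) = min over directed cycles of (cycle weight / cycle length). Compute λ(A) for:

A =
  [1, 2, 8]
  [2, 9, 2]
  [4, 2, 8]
λ(A) = 1

Enumerate directed cycles and compute their means (weight / length). Sample:
  cycle 0 → 0: weight = 1, length = 1, mean = 1/1 ≈ 1.000
  cycle 1 → 1: weight = 9, length = 1, mean = 9/1 ≈ 9.000
  cycle 2 → 2: weight = 8, length = 1, mean = 8/1 ≈ 8.000
  cycle 0 → 1 → 0: weight = 4, length = 2, mean = 4/2 ≈ 2.000
  cycle 0 → 2 → 0: weight = 12, length = 2, mean = 12/2 ≈ 6.000
  cycle 1 → 0 → 1: weight = 4, length = 2, mean = 4/2 ≈ 2.000
Minimum mean = 1.000, attained e.g. along the cycle 0 → 0 with weight 1 and length 1. So λ(A) = 1/1 = 1.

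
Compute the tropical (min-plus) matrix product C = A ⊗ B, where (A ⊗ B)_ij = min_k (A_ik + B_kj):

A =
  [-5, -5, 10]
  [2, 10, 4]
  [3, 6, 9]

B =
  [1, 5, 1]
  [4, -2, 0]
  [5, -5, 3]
A ⊗ B =
  [-4, -7, -5]
  [3, -1, 3]
  [4, 4, 4]

Apply the min-plus product entry-by-entry:
  C[0][0] = min over k of (A[0][0] + B[0][0] = -5 + 1 = -4, A[0][1] + B[1][0] = -5 + 4 = -1, A[0][2] + B[2][0] = 10 + 5 = 15) = -4 (attained at k = 0)
  C[0][1] = min over k of (A[0][0] + B[0][1] = -5 + 5 = 0, A[0][1] + B[1][1] = -5 + -2 = -7, A[0][2] + B[2][1] = 10 + -5 = 5) = -7 (attained at k = 1)
  C[0][2] = min over k of (A[0][0] + B[0][2] = -5 + 1 = -4, A[0][1] + B[1][2] = -5 + 0 = -5, A[0][2] + B[2][2] = 10 + 3 = 13) = -5 (attained at k = 1)
  C[1][0] = min over k of (A[1][0] + B[0][0] = 2 + 1 = 3, A[1][1] + B[1][0] = 10 + 4 = 14, A[1][2] + B[2][0] = 4 + 5 = 9) = 3 (attained at k = 0)
  C[1][1] = min over k of (A[1][0] + B[0][1] = 2 + 5 = 7, A[1][1] + B[1][1] = 10 + -2 = 8, A[1][2] + B[2][1] = 4 + -5 = -1) = -1 (attained at k = 2)
  C[1][2] = min over k of (A[1][0] + B[0][2] = 2 + 1 = 3, A[1][1] + B[1][2] = 10 + 0 = 10, A[1][2] + B[2][2] = 4 + 3 = 7) = 3 (attained at k = 0)
  C[2][0] = min over k of (A[2][0] + B[0][0] = 3 + 1 = 4, A[2][1] + B[1][0] = 6 + 4 = 10, A[2][2] + B[2][0] = 9 + 5 = 14) = 4 (attained at k = 0)
  C[2][1] = min over k of (A[2][0] + B[0][1] = 3 + 5 = 8, A[2][1] + B[1][1] = 6 + -2 = 4, A[2][2] + B[2][1] = 9 + -5 = 4) = 4 (attained at k = 1)
  C[2][2] = min over k of (A[2][0] + B[0][2] = 3 + 1 = 4, A[2][1] + B[1][2] = 6 + 0 = 6, A[2][2] + B[2][2] = 9 + 3 = 12) = 4 (attained at k = 0)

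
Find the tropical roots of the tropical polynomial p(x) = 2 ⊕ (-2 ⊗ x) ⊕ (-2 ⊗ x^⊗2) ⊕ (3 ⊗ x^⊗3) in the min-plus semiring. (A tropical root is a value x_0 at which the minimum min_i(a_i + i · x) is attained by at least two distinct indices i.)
Roots: {-5, 0, 4}

Each tropical root is a break point of the lower envelope of the lines y = a_i + i · x (there are 4 lines, with slopes 0, 1, ..., 3). Only the lines that attain the minimum somewhere contribute to roots; other lines are dominated. Here the surviving (envelope) indices are i = 3, i = 2, i = 1, i = 0.
Intersections between consecutive envelope lines give the roots: for adjacent envelope indices i < j the intersection is x = (a_i − a_j) / (j − i). Reading off the sorted break points: {-5, 0, 4}.
Verification: at each break x_0, at least two indices attain the minimum of min_i(a_i + i · x_0).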